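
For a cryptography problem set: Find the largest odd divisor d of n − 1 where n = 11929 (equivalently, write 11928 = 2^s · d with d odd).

Halving: 11928 → 5964 → 2982 → 1491; 1491 is odd.
So 11928 = 2^3 · 1491.

1491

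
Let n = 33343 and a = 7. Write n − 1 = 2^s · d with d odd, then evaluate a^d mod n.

n − 1 = 33342 = 2^1 · 16671, so s = 1 and d = 16671.
7^16671 mod 33343 = 33342.

33342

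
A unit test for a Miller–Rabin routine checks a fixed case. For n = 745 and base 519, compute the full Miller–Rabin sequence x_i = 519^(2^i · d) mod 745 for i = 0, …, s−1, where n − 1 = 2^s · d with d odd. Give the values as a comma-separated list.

109, 706, 31

n − 1 = 744 = 2^3 · 93, so s = 3 and d = 93.
x_0 = 519^93 mod 745 = 109.
x_1 = 109^2 mod 745 = 706.
x_2 = 706^2 mod 745 = 31.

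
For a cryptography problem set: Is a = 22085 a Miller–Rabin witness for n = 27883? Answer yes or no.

no

n − 1 = 27882 = 2^1 · 13941, so s = 1 and d = 13941.
x_0 = 22085^13941 mod 27883 = 1.
x_0 = 1, so 22085 is not a witness.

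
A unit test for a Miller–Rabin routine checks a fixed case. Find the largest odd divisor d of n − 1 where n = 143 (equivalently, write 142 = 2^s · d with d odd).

Halving: 142 → 71; 71 is odd.
So 142 = 2^1 · 71.

71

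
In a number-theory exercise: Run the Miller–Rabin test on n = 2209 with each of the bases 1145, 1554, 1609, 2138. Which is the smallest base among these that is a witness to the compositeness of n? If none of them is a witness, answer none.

n − 1 = 2208 = 2^5 · 69, so s = 5 and d = 69.
Base 1145: x_0 = 1145^69 mod 2209 = 1. x_0 = 1, so 1145 is not a witness.
Base 1554: x_0 = 1554^69 mod 2209 = 1. x_0 = 1, so 1554 is not a witness.
Base 1609: x_0 = 1609^69 mod 2209 = 2208. x_0 = 2208 ≡ −1, so 1609 is not a witness.
Base 2138: x_0 = 2138^69 mod 2209 = 2208. x_0 = 2208 ≡ −1, so 2138 is not a witness.
No listed base is a witness for 2209.

none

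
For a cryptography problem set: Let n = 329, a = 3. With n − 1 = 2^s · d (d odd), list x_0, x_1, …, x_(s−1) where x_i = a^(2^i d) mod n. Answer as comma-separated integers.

194, 130, 121

n − 1 = 328 = 2^3 · 41, so s = 3 and d = 41.
x_0 = 3^41 mod 329 = 194.
x_1 = 194^2 mod 329 = 130.
x_2 = 130^2 mod 329 = 121.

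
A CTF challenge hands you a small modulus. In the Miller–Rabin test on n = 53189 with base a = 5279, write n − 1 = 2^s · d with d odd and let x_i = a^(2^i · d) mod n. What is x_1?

1

n − 1 = 53188 = 2^2 · 13297, so s = 2 and d = 13297.
x_0 = 5279^13297 mod 53189 = 1.
x_1 = 1^2 mod 53189 = 1.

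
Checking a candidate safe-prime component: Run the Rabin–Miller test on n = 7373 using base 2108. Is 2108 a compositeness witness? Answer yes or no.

yes

n − 1 = 7372 = 2^2 · 1843, so s = 2 and d = 1843.
x_0 = 2108^1843 mod 7373 = 7364.
x_0 is neither 1 nor 7372, so continue squaring.
x_1 = 7364^2 mod 7373 = 81.
Reached i = s−1 = 1 without hitting −1: 2108 is a Miller–Rabin witness and 7373 is composite.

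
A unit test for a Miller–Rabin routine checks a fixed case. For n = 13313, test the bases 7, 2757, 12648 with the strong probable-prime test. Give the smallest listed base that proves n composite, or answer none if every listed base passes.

n − 1 = 13312 = 2^10 · 13, so s = 10 and d = 13.
Base 7: x_0 = 7^13 mod 13313 = 5145. x_0 is neither 1 nor 13312, so continue squaring. x_1 = 5145^2 mod 13313 = 4781. x_2 = 4781^2 mod 13313 = 12853. x_3 = 12853^2 mod 13313 = 11905. x_4 = 11905^2 mod 13313 = 12140. x_5 = 12140^2 mod 13313 = 4690. x_6 = 4690^2 mod 13313 = 3024. x_7 = 3024^2 mod 13313 = 11858. x_8 = 11858^2 mod 13313 = 258. x_9 = 258^2 mod 13313 = 13312. x_9 ≡ −1, so 7 is not a witness.
Base 2757: x_0 = 2757^13 mod 13313 = 3718. x_0 is neither 1 nor 13312, so continue squaring. x_1 = 3718^2 mod 13313 = 4630. x_2 = 4630^2 mod 13313 = 2970. x_3 = 2970^2 mod 13313 = 7694. x_4 = 7694^2 mod 13313 = 8038. x_5 = 8038^2 mod 13313 = 1455. x_6 = 1455^2 mod 13313 = 258. x_7 = 258^2 mod 13313 = 13312. x_7 ≡ −1, so 2757 is not a witness.
Base 12648: x_0 = 12648^13 mod 13313 = 209. x_0 is neither 1 nor 13312, so continue squaring. x_1 = 209^2 mod 13313 = 3742. x_2 = 3742^2 mod 13313 = 10601. x_3 = 10601^2 mod 13313 = 6168. x_4 = 6168^2 mod 13313 = 8983. x_5 = 8983^2 mod 13313 = 4196. x_6 = 4196^2 mod 13313 = 6630. x_7 = 6630^2 mod 13313 = 10687. x_8 = 10687^2 mod 13313 = 13055. x_9 = 13055^2 mod 13313 = 13312. x_9 ≡ −1, so 12648 is not a witness.
No listed base is a witness for 13313.

none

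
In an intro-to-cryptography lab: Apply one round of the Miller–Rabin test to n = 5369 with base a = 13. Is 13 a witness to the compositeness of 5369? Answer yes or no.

yes

n − 1 = 5368 = 2^3 · 671, so s = 3 and d = 671.
x_0 = 13^671 mod 5369 = 3653.
x_0 is neither 1 nor 5368, so continue squaring.
x_1 = 3653^2 mod 5369 = 2444.
x_2 = 2444^2 mod 5369 = 2808.
Reached i = s−1 = 2 without hitting −1: 13 is a Miller–Rabin witness and 5369 is composite.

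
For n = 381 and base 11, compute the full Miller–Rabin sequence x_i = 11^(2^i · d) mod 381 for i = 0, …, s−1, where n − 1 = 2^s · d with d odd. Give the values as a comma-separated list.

284, 265

n − 1 = 380 = 2^2 · 95, so s = 2 and d = 95.
x_0 = 11^95 mod 381 = 284.
x_1 = 284^2 mod 381 = 265.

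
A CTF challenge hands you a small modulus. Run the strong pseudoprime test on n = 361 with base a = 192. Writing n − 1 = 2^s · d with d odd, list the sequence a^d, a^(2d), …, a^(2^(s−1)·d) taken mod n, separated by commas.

94, 172, 343

n − 1 = 360 = 2^3 · 45, so s = 3 and d = 45.
x_0 = 192^45 mod 361 = 94.
x_1 = 94^2 mod 361 = 172.
x_2 = 172^2 mod 361 = 343.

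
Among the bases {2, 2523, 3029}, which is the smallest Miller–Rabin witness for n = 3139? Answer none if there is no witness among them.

2

n − 1 = 3138 = 2^1 · 1569, so s = 1 and d = 1569.
Base 2: x_0 = 2^1569 mod 3139 = 1249. x_0 ∉ {1, 3138} and s = 1, so 2 is a Miller–Rabin witness and 3139 is composite.
Base 2523: x_0 = 2523^1569 mod 3139 = 1980. x_0 ∉ {1, 3138} and s = 1, so 2523 is a Miller–Rabin witness and 3139 is composite.
Base 3029: x_0 = 3029^1569 mod 3139 = 82. x_0 ∉ {1, 3138} and s = 1, so 3029 is a Miller–Rabin witness and 3139 is composite.
The smallest witness among the given bases is 2.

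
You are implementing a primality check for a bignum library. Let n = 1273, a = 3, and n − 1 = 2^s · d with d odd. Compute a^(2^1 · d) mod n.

1094

n − 1 = 1272 = 2^3 · 159, so s = 3 and d = 159.
Repeated squaring mod 1273: 3^1 ≡ 3, 3^2 ≡ 9, 3^4 ≡ 81, 3^8 ≡ 196, 3^16 ≡ 226, 3^32 ≡ 156, 3^64 ≡ 149, 3^128 ≡ 560.
159 = 128 + 16 + 8 + 4 + 2 + 1, so 3^159 ≡ 560·226·196·81·9·3 ≡ 1114 (mod 1273).
x_0 = 1114.
x_1 = 1114^2 mod 1273 = 1094.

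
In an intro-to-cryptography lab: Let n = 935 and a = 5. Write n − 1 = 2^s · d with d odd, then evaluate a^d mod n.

465

n − 1 = 934 = 2^1 · 467, so s = 1 and d = 467.
5^467 mod 935 = 465.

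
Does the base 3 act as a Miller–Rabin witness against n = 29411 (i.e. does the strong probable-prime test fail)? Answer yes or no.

no

n − 1 = 29410 = 2^1 · 14705, so s = 1 and d = 14705.
x_0 = 3^14705 mod 29411 = 1.
x_0 = 1, so 3 is not a witness.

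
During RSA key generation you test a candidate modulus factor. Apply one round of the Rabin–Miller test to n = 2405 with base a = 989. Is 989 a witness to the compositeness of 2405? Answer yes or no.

yes

n − 1 = 2404 = 2^2 · 601, so s = 2 and d = 601.
Repeated squaring mod 2405: 989^1 ≡ 989, 989^2 ≡ 1691, 989^4 ≡ 2341, 989^8 ≡ 1691, 989^16 ≡ 2341, 989^32 ≡ 1691, 989^64 ≡ 2341, 989^128 ≡ 1691, 989^256 ≡ 2341, 989^512 ≡ 1691.
601 = 512 + 64 + 16 + 8 + 1, so 989^601 ≡ 1691·2341·2341·1691·989 ≡ 989 (mod 2405).
x_0 = 989^601 mod 2405 = 989.
x_0 is neither 1 nor 2404, so continue squaring.
x_1 = 989^2 mod 2405 = 1691.
Reached i = s−1 = 1 without hitting −1: 989 is a Miller–Rabin witness and 2405 is composite.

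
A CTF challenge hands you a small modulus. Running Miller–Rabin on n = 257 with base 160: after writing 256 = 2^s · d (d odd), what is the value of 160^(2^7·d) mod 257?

256

n − 1 = 256 = 2^8 · 1, so s = 8 and d = 1.
x_0 = 160^1 mod 257 = 160.
x_1 = 160^2 mod 257 = 157.
x_2 = 157^2 mod 257 = 234.
x_3 = 234^2 mod 257 = 15.
x_4 = 15^2 mod 257 = 225.
x_5 = 225^2 mod 257 = 253.
x_6 = 253^2 mod 257 = 16.
x_7 = 16^2 mod 257 = 256.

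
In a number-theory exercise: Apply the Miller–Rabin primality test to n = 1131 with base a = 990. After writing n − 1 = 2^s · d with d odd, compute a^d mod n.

444

n − 1 = 1130 = 2^1 · 565, so s = 1 and d = 565.
Repeated squaring mod 1131: 990^1 ≡ 990, 990^2 ≡ 654, 990^4 ≡ 198, 990^8 ≡ 750, 990^16 ≡ 393, 990^32 ≡ 633, 990^64 ≡ 315, 990^128 ≡ 828, 990^256 ≡ 198, 990^512 ≡ 750.
565 = 512 + 32 + 16 + 4 + 1, so 990^565 ≡ 750·633·393·198·990 ≡ 444 (mod 1131).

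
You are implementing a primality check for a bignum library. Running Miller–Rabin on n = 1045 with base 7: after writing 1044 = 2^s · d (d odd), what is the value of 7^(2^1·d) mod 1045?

n − 1 = 1044 = 2^2 · 261, so s = 2 and d = 261.
Repeated squaring mod 1045: 7^1 ≡ 7, 7^2 ≡ 49, 7^4 ≡ 311, 7^8 ≡ 581, 7^16 ≡ 26, 7^32 ≡ 676, 7^64 ≡ 311, 7^128 ≡ 581, 7^256 ≡ 26.
261 = 256 + 4 + 1, so 7^261 ≡ 26·311·7 ≡ 172 (mod 1045).
x_0 = 172.
x_1 = 172^2 mod 1045 = 324.

324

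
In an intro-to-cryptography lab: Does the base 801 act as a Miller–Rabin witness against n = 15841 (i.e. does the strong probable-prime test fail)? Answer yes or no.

n − 1 = 15840 = 2^5 · 495, so s = 5 and d = 495.
x_0 = 801^495 mod 15841 = 15840.
x_0 = 15840 ≡ −1, so 801 is not a witness.

no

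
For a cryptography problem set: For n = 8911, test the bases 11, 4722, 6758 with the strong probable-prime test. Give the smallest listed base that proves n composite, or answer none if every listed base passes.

n − 1 = 8910 = 2^1 · 4455, so s = 1 and d = 4455.
Base 11: x_0 = 11^4455 mod 8911 = 267. x_0 ∉ {1, 8910} and s = 1, so 11 is a Miller–Rabin witness and 8911 is composite.
Base 4722: x_0 = 4722^4455 mod 8911 = 6364. x_0 ∉ {1, 8910} and s = 1, so 4722 is a Miller–Rabin witness and 8911 is composite.
Base 6758: x_0 = 6758^4455 mod 8911 = 8910. x_0 = 8910 ≡ −1, so 6758 is not a witness.
The smallest witness among the given bases is 11.

11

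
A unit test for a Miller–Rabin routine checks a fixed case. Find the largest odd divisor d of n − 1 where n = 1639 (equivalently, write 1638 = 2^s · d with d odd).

819

Halving: 1638 → 819; 819 is odd.
So 1638 = 2^1 · 819.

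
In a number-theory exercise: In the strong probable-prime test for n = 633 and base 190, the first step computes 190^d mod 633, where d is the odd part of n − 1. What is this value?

61

n − 1 = 632 = 2^3 · 79, so s = 3 and d = 79.
Repeated squaring mod 633: 190^1 ≡ 190, 190^2 ≡ 19, 190^4 ≡ 361, 190^8 ≡ 556, 190^16 ≡ 232, 190^32 ≡ 19, 190^64 ≡ 361.
79 = 64 + 8 + 4 + 2 + 1, so 190^79 ≡ 361·556·361·19·190 ≡ 61 (mod 633).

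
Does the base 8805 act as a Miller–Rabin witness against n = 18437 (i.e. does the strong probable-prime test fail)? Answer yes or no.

n − 1 = 18436 = 2^2 · 4609, so s = 2 and d = 4609.
x_0 = 8805^4609 mod 18437 = 9013.
x_0 is neither 1 nor 18436, so continue squaring.
x_1 = 9013^2 mod 18437 = 747.
Reached i = s−1 = 1 without hitting −1: 8805 is a Miller–Rabin witness and 18437 is composite.

yes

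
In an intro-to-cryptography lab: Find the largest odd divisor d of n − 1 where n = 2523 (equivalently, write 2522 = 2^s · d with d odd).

1261

Halving: 2522 → 1261; 1261 is odd.
So 2522 = 2^1 · 1261.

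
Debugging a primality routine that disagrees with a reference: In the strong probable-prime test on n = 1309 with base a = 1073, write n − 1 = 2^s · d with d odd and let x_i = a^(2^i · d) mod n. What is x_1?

n − 1 = 1308 = 2^2 · 327, so s = 2 and d = 327.
x_0 = 1073^327 mod 1309 = 162.
x_1 = 162^2 mod 1309 = 64.

64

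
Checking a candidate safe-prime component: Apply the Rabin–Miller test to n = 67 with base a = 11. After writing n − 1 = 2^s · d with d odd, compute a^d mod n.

66

n − 1 = 66 = 2^1 · 33, so s = 1 and d = 33.
Repeated squaring mod 67: 11^1 ≡ 11, 11^2 ≡ 54, 11^4 ≡ 35, 11^8 ≡ 19, 11^16 ≡ 26, 11^32 ≡ 6.
33 = 32 + 1, so 11^33 ≡ 6·11 ≡ 66 (mod 67).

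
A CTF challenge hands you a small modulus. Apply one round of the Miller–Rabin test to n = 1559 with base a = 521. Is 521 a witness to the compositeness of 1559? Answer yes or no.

no

n − 1 = 1558 = 2^1 · 779, so s = 1 and d = 779.
x_0 = 521^779 mod 1559 = 1.
x_0 = 1, so 521 is not a witness.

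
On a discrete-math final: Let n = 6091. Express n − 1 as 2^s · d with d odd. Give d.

3045

Halving: 6090 → 3045; 3045 is odd.
So 6090 = 2^1 · 3045.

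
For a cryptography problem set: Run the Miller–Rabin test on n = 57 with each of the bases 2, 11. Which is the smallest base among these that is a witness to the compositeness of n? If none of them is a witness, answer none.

n − 1 = 56 = 2^3 · 7, so s = 3 and d = 7.
Base 2: x_0 = 2^7 mod 57 = 14. x_0 is neither 1 nor 56, so continue squaring. x_1 = 14^2 mod 57 = 25. x_2 = 25^2 mod 57 = 55. Reached i = s−1 = 2 without hitting −1: 2 is a Miller–Rabin witness and 57 is composite.
Base 11: x_0 = 11^7 mod 57 = 11. x_0 is neither 1 nor 56, so continue squaring. x_1 = 11^2 mod 57 = 7. x_2 = 7^2 mod 57 = 49. Reached i = s−1 = 2 without hitting −1: 11 is a Miller–Rabin witness and 57 is composite.
The smallest witness among the given bases is 2.

2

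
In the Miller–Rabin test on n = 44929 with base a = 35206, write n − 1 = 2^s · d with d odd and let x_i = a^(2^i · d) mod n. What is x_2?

26393

n − 1 = 44928 = 2^7 · 351, so s = 7 and d = 351.
x_0 = 35206^351 mod 44929 = 34683.
x_1 = 34683^2 mod 44929 = 26372.
x_2 = 26372^2 mod 44929 = 26393.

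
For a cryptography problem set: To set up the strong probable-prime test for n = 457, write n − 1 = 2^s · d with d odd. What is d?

Halving: 456 → 228 → 114 → 57; 57 is odd.
So 456 = 2^3 · 57.

57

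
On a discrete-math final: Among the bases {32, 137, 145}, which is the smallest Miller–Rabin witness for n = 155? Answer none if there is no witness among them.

n − 1 = 154 = 2^1 · 77, so s = 1 and d = 77.
Base 32: x_0 = 32^77 mod 155 = 32. x_0 ∉ {1, 154} and s = 1, so 32 is a Miller–Rabin witness and 155 is composite.
Base 137: x_0 = 137^77 mod 155 = 17. x_0 ∉ {1, 154} and s = 1, so 137 is a Miller–Rabin witness and 155 is composite.
Base 145: x_0 = 145^77 mod 155 = 55. x_0 ∉ {1, 154} and s = 1, so 145 is a Miller–Rabin witness and 155 is composite.
The smallest witness among the given bases is 32.

32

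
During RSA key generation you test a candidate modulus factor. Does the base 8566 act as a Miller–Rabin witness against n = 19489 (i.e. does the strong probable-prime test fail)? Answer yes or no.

n − 1 = 19488 = 2^5 · 609, so s = 5 and d = 609.
Repeated squaring mod 19489: 8566^1 ≡ 8566, 8566^2 ≡ 271, 8566^4 ≡ 14974, 8566^8 ≡ 19220, 8566^16 ≡ 13894, 8566^32 ≡ 4691, 8566^64 ≡ 2400, 8566^128 ≡ 10745, 8566^256 ≡ 2189, 8566^512 ≡ 16916.
609 = 512 + 64 + 32 + 1, so 8566^609 ≡ 16916·2400·4691·8566 ≡ 7540 (mod 19489).
x_0 = 8566^609 mod 19489 = 7540.
x_0 is neither 1 nor 19488, so continue squaring.
x_1 = 7540^2 mod 19489 = 2187.
x_2 = 2187^2 mod 19489 = 8164.
x_3 = 8164^2 mod 19489 = 18005.
x_4 = 18005^2 mod 19489 = 19488.
x_4 ≡ −1, so 8566 is not a witness.

no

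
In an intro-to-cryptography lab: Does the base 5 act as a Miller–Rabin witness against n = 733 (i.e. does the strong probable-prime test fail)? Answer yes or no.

no

n − 1 = 732 = 2^2 · 183, so s = 2 and d = 183.
x_0 = 5^183 mod 733 = 353.
x_0 is neither 1 nor 732, so continue squaring.
x_1 = 353^2 mod 733 = 732.
x_1 ≡ −1, so 5 is not a witness.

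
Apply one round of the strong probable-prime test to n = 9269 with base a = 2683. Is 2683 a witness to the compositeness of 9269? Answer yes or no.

yes

n − 1 = 9268 = 2^2 · 2317, so s = 2 and d = 2317.
x_0 = 2683^2317 mod 9269 = 6336.
x_0 is neither 1 nor 9268, so continue squaring.
x_1 = 6336^2 mod 9269 = 857.
Reached i = s−1 = 1 without hitting −1: 2683 is a Miller–Rabin witness and 9269 is composite.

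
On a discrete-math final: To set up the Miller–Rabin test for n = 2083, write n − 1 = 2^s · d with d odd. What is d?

1041

Halving: 2082 → 1041; 1041 is odd.
So 2082 = 2^1 · 1041.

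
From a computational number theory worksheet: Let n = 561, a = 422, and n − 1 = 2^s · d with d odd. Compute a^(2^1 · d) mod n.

n − 1 = 560 = 2^4 · 35, so s = 4 and d = 35.
By repeated squaring, 422^35 ≡ 551 (mod 561).
x_0 = 551.
x_1 = 551^2 mod 561 = 100.

100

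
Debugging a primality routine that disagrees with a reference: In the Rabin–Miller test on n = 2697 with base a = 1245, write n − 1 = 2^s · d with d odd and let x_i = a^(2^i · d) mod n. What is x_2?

n − 1 = 2696 = 2^3 · 337, so s = 3 and d = 337.
x_0 = 1245^337 mod 2697 = 1245.
x_1 = 1245^2 mod 2697 = 1947.
x_2 = 1947^2 mod 2697 = 1524.

1524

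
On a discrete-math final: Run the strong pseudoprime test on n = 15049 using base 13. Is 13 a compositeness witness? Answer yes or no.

yes

n − 1 = 15048 = 2^3 · 1881, so s = 3 and d = 1881.
Repeated squaring mod 15049: 13^1 ≡ 13, 13^2 ≡ 169, 13^4 ≡ 13512, 13^8 ≡ 14725, 13^16 ≡ 14682, 13^32 ≡ 14297, 13^64 ≡ 8691, 13^128 ≡ 2550, 13^256 ≡ 1332, 13^512 ≡ 13491, 13^1024 ≡ 4475.
1881 = 1024 + 512 + 256 + 64 + 16 + 8 + 1, so 13^1881 ≡ 4475·13491·1332·8691·14682·14725·13 ≡ 10889 (mod 15049).
x_0 = 13^1881 mod 15049 = 10889.
x_0 is neither 1 nor 15048, so continue squaring.
x_1 = 10889^2 mod 15049 = 14299.
x_2 = 14299^2 mod 15049 = 5687.
Reached i = s−1 = 2 without hitting −1: 13 is a Miller–Rabin witness and 15049 is composite.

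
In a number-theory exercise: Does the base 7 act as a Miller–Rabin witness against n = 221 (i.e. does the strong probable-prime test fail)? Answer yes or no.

n − 1 = 220 = 2^2 · 55, so s = 2 and d = 55.
x_0 = 7^55 mod 221 = 97.
x_0 is neither 1 nor 220, so continue squaring.
x_1 = 97^2 mod 221 = 127.
Reached i = s−1 = 1 without hitting −1: 7 is a Miller–Rabin witness and 221 is composite.

yes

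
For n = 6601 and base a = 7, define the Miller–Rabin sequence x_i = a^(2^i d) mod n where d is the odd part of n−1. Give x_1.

5544

n − 1 = 6600 = 2^3 · 825, so s = 3 and d = 825.
Repeated squaring mod 6601: 7^1 ≡ 7, 7^2 ≡ 49, 7^4 ≡ 2401, 7^8 ≡ 2128, 7^16 ≡ 98, 7^32 ≡ 3003, 7^64 ≡ 1043, 7^128 ≡ 5285, 7^256 ≡ 2394, 7^512 ≡ 1568.
825 = 512 + 256 + 32 + 16 + 8 + 1, so 7^825 ≡ 1568·2394·3003·98·2128·7 ≡ 413 (mod 6601).
x_0 = 413.
x_1 = 413^2 mod 6601 = 5544.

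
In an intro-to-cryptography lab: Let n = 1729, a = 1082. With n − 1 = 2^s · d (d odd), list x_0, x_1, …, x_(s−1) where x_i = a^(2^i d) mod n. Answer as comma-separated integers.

n − 1 = 1728 = 2^6 · 27, so s = 6 and d = 27.
x_0 = 1082^27 mod 1729 = 911.
x_1 = 911^2 mod 1729 = 1.
x_2 = 1^2 mod 1729 = 1.
x_3 = 1^2 mod 1729 = 1.
x_4 = 1^2 mod 1729 = 1.
x_5 = 1^2 mod 1729 = 1.

911, 1, 1, 1, 1, 1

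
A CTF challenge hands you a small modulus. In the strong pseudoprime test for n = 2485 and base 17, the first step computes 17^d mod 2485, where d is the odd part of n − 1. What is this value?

n − 1 = 2484 = 2^2 · 621, so s = 2 and d = 621.
Repeated squaring mod 2485: 17^1 ≡ 17, 17^2 ≡ 289, 17^4 ≡ 1516, 17^8 ≡ 2116, 17^16 ≡ 1971, 17^32 ≡ 786, 17^64 ≡ 1516, 17^128 ≡ 2116, 17^256 ≡ 1971, 17^512 ≡ 786.
621 = 512 + 64 + 32 + 8 + 4 + 1, so 17^621 ≡ 786·1516·786·2116·1516·17 ≡ 727 (mod 2485).

727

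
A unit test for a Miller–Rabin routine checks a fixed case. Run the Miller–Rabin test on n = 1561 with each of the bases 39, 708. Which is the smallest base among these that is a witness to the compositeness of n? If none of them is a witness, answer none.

n − 1 = 1560 = 2^3 · 195, so s = 3 and d = 195.
Base 39: x_0 = 39^195 mod 1561 = 1. x_0 = 1, so 39 is not a witness.
Base 708: x_0 = 708^195 mod 1561 = 1. x_0 = 1, so 708 is not a witness.
No listed base is a witness for 1561.

none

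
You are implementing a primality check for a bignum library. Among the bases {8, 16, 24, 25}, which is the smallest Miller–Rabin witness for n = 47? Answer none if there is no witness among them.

n − 1 = 46 = 2^1 · 23, so s = 1 and d = 23.
Base 8: x_0 = 8^23 mod 47 = 1. x_0 = 1, so 8 is not a witness.
Base 16: x_0 = 16^23 mod 47 = 1. x_0 = 1, so 16 is not a witness.
Base 24: x_0 = 24^23 mod 47 = 1. x_0 = 1, so 24 is not a witness.
Base 25: x_0 = 25^23 mod 47 = 1. x_0 = 1, so 25 is not a witness.
No listed base is a witness for 47.

none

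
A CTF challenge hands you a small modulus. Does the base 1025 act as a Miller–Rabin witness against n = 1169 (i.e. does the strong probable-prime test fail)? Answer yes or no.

yes

n − 1 = 1168 = 2^4 · 73, so s = 4 and d = 73.
By repeated squaring, 1025^73 ≡ 73 (mod 1169).
x_0 = 1025^73 mod 1169 = 73.
x_0 is neither 1 nor 1168, so continue squaring.
x_1 = 73^2 mod 1169 = 653.
x_2 = 653^2 mod 1169 = 893.
x_3 = 893^2 mod 1169 = 191.
Reached i = s−1 = 3 without hitting −1: 1025 is a Miller–Rabin witness and 1169 is composite.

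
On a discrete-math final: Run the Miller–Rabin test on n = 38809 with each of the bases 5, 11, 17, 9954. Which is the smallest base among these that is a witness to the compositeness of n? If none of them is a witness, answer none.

5

n − 1 = 38808 = 2^3 · 4851, so s = 3 and d = 4851.
Base 5: x_0 = 5^4851 mod 38809 = 25624. x_0 is neither 1 nor 38808, so continue squaring. x_1 = 25624^2 mod 38809 = 18714. x_2 = 18714^2 mod 38809 = 1380. Reached i = s−1 = 2 without hitting −1: 5 is a Miller–Rabin witness and 38809 is composite.
Base 11: x_0 = 11^4851 mod 38809 = 37838. x_0 is neither 1 nor 38808, so continue squaring. x_1 = 37838^2 mod 38809 = 11425. x_2 = 11425^2 mod 38809 = 15958. Reached i = s−1 = 2 without hitting −1: 11 is a Miller–Rabin witness and 38809 is composite.
Base 17: x_0 = 17^4851 mod 38809 = 9639. x_0 is neither 1 nor 38808, so continue squaring. x_1 = 9639^2 mod 38809 = 1575. x_2 = 1575^2 mod 38809 = 35658. Reached i = s−1 = 2 without hitting −1: 17 is a Miller–Rabin witness and 38809 is composite.
Base 9954: x_0 = 9954^4851 mod 38809 = 8275. x_0 is neither 1 nor 38808, so continue squaring. x_1 = 8275^2 mod 38809 = 16549. x_2 = 16549^2 mod 38809 = 33097. Reached i = s−1 = 2 without hitting −1: 9954 is a Miller–Rabin witness and 38809 is composite.
The smallest witness among the given bases is 5.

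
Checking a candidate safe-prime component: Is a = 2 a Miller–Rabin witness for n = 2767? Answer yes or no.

n − 1 = 2766 = 2^1 · 1383, so s = 1 and d = 1383.
x_0 = 2^1383 mod 2767 = 1.
x_0 = 1, so 2 is not a witness.

no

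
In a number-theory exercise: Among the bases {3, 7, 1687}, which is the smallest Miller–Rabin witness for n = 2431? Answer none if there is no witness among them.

3

n − 1 = 2430 = 2^1 · 1215, so s = 1 and d = 1215.
Base 3: x_0 = 3^1215 mod 2431 = 1145. x_0 ∉ {1, 2430} and s = 1, so 3 is a Miller–Rabin witness and 2431 is composite.
Base 7: x_0 = 7^1215 mod 2431 = 1110. x_0 ∉ {1, 2430} and s = 1, so 7 is a Miller–Rabin witness and 2431 is composite.
Base 1687: x_0 = 1687^1215 mod 2431 = 727. x_0 ∉ {1, 2430} and s = 1, so 1687 is a Miller–Rabin witness and 2431 is composite.
The smallest witness among the given bases is 3.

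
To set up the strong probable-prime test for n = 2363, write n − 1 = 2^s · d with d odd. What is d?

Halving: 2362 → 1181; 1181 is odd.
So 2362 = 2^1 · 1181.

1181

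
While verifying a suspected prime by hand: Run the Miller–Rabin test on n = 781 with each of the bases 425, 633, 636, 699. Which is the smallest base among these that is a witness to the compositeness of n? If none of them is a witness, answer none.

n − 1 = 780 = 2^2 · 195, so s = 2 and d = 195.
Base 425: x_0 = 425^195 mod 781 = 780. x_0 = 780 ≡ −1, so 425 is not a witness.
Base 633: x_0 = 633^195 mod 781 = 736. x_0 is neither 1 nor 780, so continue squaring. x_1 = 736^2 mod 781 = 463. Reached i = s−1 = 1 without hitting −1: 633 is a Miller–Rabin witness and 781 is composite.
Base 636: x_0 = 636^195 mod 781 = 749. x_0 is neither 1 nor 780, so continue squaring. x_1 = 749^2 mod 781 = 243. Reached i = s−1 = 1 without hitting −1: 636 is a Miller–Rabin witness and 781 is composite.
Base 699: x_0 = 699^195 mod 781 = 527. x_0 is neither 1 nor 780, so continue squaring. x_1 = 527^2 mod 781 = 474. Reached i = s−1 = 1 without hitting −1: 699 is a Miller–Rabin witness and 781 is composite.
The smallest witness among the given bases is 633.

633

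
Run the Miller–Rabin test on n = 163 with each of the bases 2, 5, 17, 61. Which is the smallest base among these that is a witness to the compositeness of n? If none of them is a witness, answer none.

n − 1 = 162 = 2^1 · 81, so s = 1 and d = 81.
Base 2: x_0 = 2^81 mod 163 = 162. x_0 = 162 ≡ −1, so 2 is not a witness.
Base 5: x_0 = 5^81 mod 163 = 162. x_0 = 162 ≡ −1, so 5 is not a witness.
Base 17: x_0 = 17^81 mod 163 = 162. x_0 = 162 ≡ −1, so 17 is not a witness.
Base 61: x_0 = 61^81 mod 163 = 1. x_0 = 1, so 61 is not a witness.
No listed base is a witness for 163.

none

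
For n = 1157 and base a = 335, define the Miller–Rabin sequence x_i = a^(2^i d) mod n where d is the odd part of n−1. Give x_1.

n − 1 = 1156 = 2^2 · 289, so s = 2 and d = 289.
Repeated squaring mod 1157: 335^1 ≡ 335, 335^2 ≡ 1153, 335^4 ≡ 16, 335^8 ≡ 256, 335^16 ≡ 744, 335^32 ≡ 490, 335^64 ≡ 601, 335^128 ≡ 217, 335^256 ≡ 809.
289 = 256 + 32 + 1, so 335^289 ≡ 809·490·335 ≡ 361 (mod 1157).
x_0 = 361.
x_1 = 361^2 mod 1157 = 737.

737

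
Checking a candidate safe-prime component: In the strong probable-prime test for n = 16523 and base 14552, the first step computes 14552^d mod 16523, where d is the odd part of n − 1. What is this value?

n − 1 = 16522 = 2^1 · 8261, so s = 1 and d = 8261.
14552^8261 mod 16523 = 10171.

10171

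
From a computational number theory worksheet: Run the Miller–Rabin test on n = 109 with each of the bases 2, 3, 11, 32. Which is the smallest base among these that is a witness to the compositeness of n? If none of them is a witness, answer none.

n − 1 = 108 = 2^2 · 27, so s = 2 and d = 27.
Base 2: x_0 = 2^27 mod 109 = 33. x_0 is neither 1 nor 108, so continue squaring. x_1 = 33^2 mod 109 = 108. x_1 ≡ −1, so 2 is not a witness.
Base 3: x_0 = 3^27 mod 109 = 1. x_0 = 1, so 3 is not a witness.
Base 11: x_0 = 11^27 mod 109 = 76. x_0 is neither 1 nor 108, so continue squaring. x_1 = 76^2 mod 109 = 108. x_1 ≡ −1, so 11 is not a witness.
Base 32: x_0 = 32^27 mod 109 = 33. x_0 is neither 1 nor 108, so continue squaring. x_1 = 33^2 mod 109 = 108. x_1 ≡ −1, so 32 is not a witness.
No listed base is a witness for 109.

none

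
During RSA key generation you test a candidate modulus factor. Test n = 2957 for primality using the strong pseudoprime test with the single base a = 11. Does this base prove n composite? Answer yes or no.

n − 1 = 2956 = 2^2 · 739, so s = 2 and d = 739.
x_0 = 11^739 mod 2957 = 2956.
x_0 = 2956 ≡ −1, so 11 is not a witness.

no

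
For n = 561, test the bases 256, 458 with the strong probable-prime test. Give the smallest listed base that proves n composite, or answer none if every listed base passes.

none

n − 1 = 560 = 2^4 · 35, so s = 4 and d = 35.
Base 256: x_0 = 256^35 mod 561 = 1. x_0 = 1, so 256 is not a witness.
Base 458: x_0 = 458^35 mod 561 = 560. x_0 = 560 ≡ −1, so 458 is not a witness.
No listed base is a witness for 561.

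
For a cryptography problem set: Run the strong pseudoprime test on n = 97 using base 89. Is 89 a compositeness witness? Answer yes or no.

no

n − 1 = 96 = 2^5 · 3, so s = 5 and d = 3.
x_0 = 89^3 mod 97 = 70.
x_0 is neither 1 nor 96, so continue squaring.
x_1 = 70^2 mod 97 = 50.
x_2 = 50^2 mod 97 = 75.
x_3 = 75^2 mod 97 = 96.
x_3 ≡ −1, so 89 is not a witness.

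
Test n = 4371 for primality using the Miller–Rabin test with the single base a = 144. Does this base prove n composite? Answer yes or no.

yes

n − 1 = 4370 = 2^1 · 2185, so s = 1 and d = 2185.
Repeated squaring mod 4371: 144^1 ≡ 144, 144^2 ≡ 3252, 144^4 ≡ 2055, 144^8 ≡ 639, 144^16 ≡ 1818, 144^32 ≡ 648, 144^64 ≡ 288, 144^128 ≡ 4266, 144^256 ≡ 2283, 144^512 ≡ 1857, 144^1024 ≡ 4101, 144^2048 ≡ 2964.
2185 = 2048 + 128 + 8 + 1, so 144^2185 ≡ 2964·4266·639·144 ≡ 3291 (mod 4371).
x_0 = 144^2185 mod 4371 = 3291.
x_0 ∉ {1, 4370} and s = 1, so 144 is a Miller–Rabin witness and 4371 is composite.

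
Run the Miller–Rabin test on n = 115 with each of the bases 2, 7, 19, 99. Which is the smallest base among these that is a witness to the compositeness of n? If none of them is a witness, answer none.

n − 1 = 114 = 2^1 · 57, so s = 1 and d = 57.
Base 2: x_0 = 2^57 mod 115 = 27. x_0 ∉ {1, 114} and s = 1, so 2 is a Miller–Rabin witness and 115 is composite.
Base 7: x_0 = 7^57 mod 115 = 112. x_0 ∉ {1, 114} and s = 1, so 7 is a Miller–Rabin witness and 115 is composite.
Base 19: x_0 = 19^57 mod 115 = 99. x_0 ∉ {1, 114} and s = 1, so 19 is a Miller–Rabin witness and 115 is composite.
Base 99: x_0 = 99^57 mod 115 = 89. x_0 ∉ {1, 114} and s = 1, so 99 is a Miller–Rabin witness and 115 is composite.
The smallest witness among the given bases is 2.

2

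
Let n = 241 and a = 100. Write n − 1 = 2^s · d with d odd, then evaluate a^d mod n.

1

n − 1 = 240 = 2^4 · 15, so s = 4 and d = 15.
By repeated squaring, 100^15 ≡ 1 (mod 241).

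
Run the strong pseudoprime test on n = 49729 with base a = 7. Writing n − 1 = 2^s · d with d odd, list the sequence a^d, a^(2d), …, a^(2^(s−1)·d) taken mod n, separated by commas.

n − 1 = 49728 = 2^6 · 777, so s = 6 and d = 777.
x_0 = 7^777 mod 49729 = 7583.
x_1 = 7583^2 mod 49729 = 15165.
x_2 = 15165^2 mod 49729 = 30329.
x_3 = 30329^2 mod 49729 = 10928.
x_4 = 10928^2 mod 49729 = 21855.
x_5 = 21855^2 mod 49729 = 43709.

7583, 15165, 30329, 10928, 21855, 43709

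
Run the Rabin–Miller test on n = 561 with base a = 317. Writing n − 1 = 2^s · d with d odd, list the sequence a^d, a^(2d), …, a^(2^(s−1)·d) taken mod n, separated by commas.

56, 331, 166, 67

n − 1 = 560 = 2^4 · 35, so s = 4 and d = 35.
x_0 = 317^35 mod 561 = 56.
x_1 = 56^2 mod 561 = 331.
x_2 = 331^2 mod 561 = 166.
x_3 = 166^2 mod 561 = 67.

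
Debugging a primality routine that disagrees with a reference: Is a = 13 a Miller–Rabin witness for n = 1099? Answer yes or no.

no

n − 1 = 1098 = 2^1 · 549, so s = 1 and d = 549.
x_0 = 13^549 mod 1099 = 1098.
x_0 = 1098 ≡ −1, so 13 is not a witness.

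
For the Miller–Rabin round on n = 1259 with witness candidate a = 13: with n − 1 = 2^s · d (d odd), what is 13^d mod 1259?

1258

n − 1 = 1258 = 2^1 · 629, so s = 1 and d = 629.
Repeated squaring mod 1259: 13^1 ≡ 13, 13^2 ≡ 169, 13^4 ≡ 863, 13^8 ≡ 700, 13^16 ≡ 249, 13^32 ≡ 310, 13^64 ≡ 416, 13^128 ≡ 573, 13^256 ≡ 989, 13^512 ≡ 1137.
629 = 512 + 64 + 32 + 16 + 4 + 1, so 13^629 ≡ 1137·416·310·249·863·13 ≡ 1258 (mod 1259).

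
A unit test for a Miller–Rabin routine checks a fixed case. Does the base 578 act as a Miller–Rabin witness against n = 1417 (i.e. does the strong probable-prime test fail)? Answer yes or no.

n − 1 = 1416 = 2^3 · 177, so s = 3 and d = 177.
x_0 = 578^177 mod 1417 = 1123.
x_0 is neither 1 nor 1416, so continue squaring.
x_1 = 1123^2 mod 1417 = 1416.
x_1 ≡ −1, so 578 is not a witness.

no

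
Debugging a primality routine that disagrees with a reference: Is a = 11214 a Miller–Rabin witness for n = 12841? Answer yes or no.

no

n − 1 = 12840 = 2^3 · 1605, so s = 3 and d = 1605.
x_0 = 11214^1605 mod 12841 = 7712.
x_0 is neither 1 nor 12840, so continue squaring.
x_1 = 7712^2 mod 12841 = 8273.
x_2 = 8273^2 mod 12841 = 12840.
x_2 ≡ −1, so 11214 is not a witness.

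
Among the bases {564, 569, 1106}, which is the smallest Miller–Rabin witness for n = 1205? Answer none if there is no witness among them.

564

n − 1 = 1204 = 2^2 · 301, so s = 2 and d = 301.
Base 564: x_0 = 564^301 mod 1205 = 564. x_0 is neither 1 nor 1204, so continue squaring. x_1 = 564^2 mod 1205 = 1181. Reached i = s−1 = 1 without hitting −1: 564 is a Miller–Rabin witness and 1205 is composite.
Base 569: x_0 = 569^301 mod 1205 = 569. x_0 is neither 1 nor 1204, so continue squaring. x_1 = 569^2 mod 1205 = 821. Reached i = s−1 = 1 without hitting −1: 569 is a Miller–Rabin witness and 1205 is composite.
Base 1106: x_0 = 1106^301 mod 1205 = 311. x_0 is neither 1 nor 1204, so continue squaring. x_1 = 311^2 mod 1205 = 321. Reached i = s−1 = 1 without hitting −1: 1106 is a Miller–Rabin witness and 1205 is composite.
The smallest witness among the given bases is 564.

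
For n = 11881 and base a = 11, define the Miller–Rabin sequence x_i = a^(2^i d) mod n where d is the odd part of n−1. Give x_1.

2615

n − 1 = 11880 = 2^3 · 1485, so s = 3 and d = 1485.
x_0 = 11^1485 mod 11881 = 10497.
x_1 = 10497^2 mod 11881 = 2615.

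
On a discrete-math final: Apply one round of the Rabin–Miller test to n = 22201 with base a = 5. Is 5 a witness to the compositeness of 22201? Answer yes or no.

yes

n − 1 = 22200 = 2^3 · 2775, so s = 3 and d = 2775.
x_0 = 5^2775 mod 22201 = 597.
x_0 is neither 1 nor 22200, so continue squaring.
x_1 = 597^2 mod 22201 = 1193.
x_2 = 1193^2 mod 22201 = 2385.
Reached i = s−1 = 2 without hitting −1: 5 is a Miller–Rabin witness and 22201 is composite.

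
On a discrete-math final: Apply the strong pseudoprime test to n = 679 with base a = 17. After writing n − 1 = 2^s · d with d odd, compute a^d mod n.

34

n − 1 = 678 = 2^1 · 339, so s = 1 and d = 339.
17^339 mod 679 = 34.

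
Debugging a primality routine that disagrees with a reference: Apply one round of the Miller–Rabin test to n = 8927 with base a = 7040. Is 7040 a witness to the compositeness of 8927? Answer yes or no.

n − 1 = 8926 = 2^1 · 4463, so s = 1 and d = 4463.
x_0 = 7040^4463 mod 8927 = 3094.
x_0 ∉ {1, 8926} and s = 1, so 7040 is a Miller–Rabin witness and 8927 is composite.

yes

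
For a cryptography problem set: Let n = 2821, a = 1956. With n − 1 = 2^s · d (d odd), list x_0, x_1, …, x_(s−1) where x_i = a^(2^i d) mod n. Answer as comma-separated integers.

1084, 1520

n − 1 = 2820 = 2^2 · 705, so s = 2 and d = 705.
x_0 = 1956^705 mod 2821 = 1084.
x_1 = 1084^2 mod 2821 = 1520.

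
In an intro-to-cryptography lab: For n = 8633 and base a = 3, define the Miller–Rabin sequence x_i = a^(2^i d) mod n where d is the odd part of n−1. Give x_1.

n − 1 = 8632 = 2^3 · 1079, so s = 3 and d = 1079.
By repeated squaring, 3^1079 ≡ 3039 (mod 8633).
x_0 = 3039.
x_1 = 3039^2 mod 8633 = 6844.

6844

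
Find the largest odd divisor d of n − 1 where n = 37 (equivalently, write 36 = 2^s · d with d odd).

9

Halving: 36 → 18 → 9; 9 is odd.
So 36 = 2^2 · 9.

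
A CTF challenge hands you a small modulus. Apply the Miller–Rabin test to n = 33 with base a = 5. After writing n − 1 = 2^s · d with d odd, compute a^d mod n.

5

n − 1 = 32 = 2^5 · 1, so s = 5 and d = 1.
5^1 mod 33 = 5.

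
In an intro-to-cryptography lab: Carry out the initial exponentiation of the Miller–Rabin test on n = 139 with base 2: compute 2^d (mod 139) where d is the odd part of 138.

138

n − 1 = 138 = 2^1 · 69, so s = 1 and d = 69.
2^69 mod 139 = 138.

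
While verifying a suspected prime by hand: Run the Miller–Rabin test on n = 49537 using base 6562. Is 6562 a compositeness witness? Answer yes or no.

no

n − 1 = 49536 = 2^7 · 387, so s = 7 and d = 387.
By repeated squaring, 6562^387 ≡ 36181 (mod 49537).
x_0 = 6562^387 mod 49537 = 36181.
x_0 is neither 1 nor 49536, so continue squaring.
x_1 = 36181^2 mod 49537 = 49536.
x_1 ≡ −1, so 6562 is not a witness.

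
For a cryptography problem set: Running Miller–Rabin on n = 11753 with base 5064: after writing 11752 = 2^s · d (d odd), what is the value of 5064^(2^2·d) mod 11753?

11608

n − 1 = 11752 = 2^3 · 1469, so s = 3 and d = 1469.
x_0 = 5064^1469 mod 11753 = 10904.
x_1 = 10904^2 mod 11753 = 3868.
x_2 = 3868^2 mod 11753 = 11608.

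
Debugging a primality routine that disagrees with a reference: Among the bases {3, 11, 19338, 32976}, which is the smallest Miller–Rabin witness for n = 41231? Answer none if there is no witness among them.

n − 1 = 41230 = 2^1 · 20615, so s = 1 and d = 20615.
Base 3: x_0 = 3^20615 mod 41231 = 1. x_0 = 1, so 3 is not a witness.
Base 11: x_0 = 11^20615 mod 41231 = 41230. x_0 = 41230 ≡ −1, so 11 is not a witness.
Base 19338: x_0 = 19338^20615 mod 41231 = 41230. x_0 = 41230 ≡ −1, so 19338 is not a witness.
Base 32976: x_0 = 32976^20615 mod 41231 = 1. x_0 = 1, so 32976 is not a witness.
No listed base is a witness for 41231.

none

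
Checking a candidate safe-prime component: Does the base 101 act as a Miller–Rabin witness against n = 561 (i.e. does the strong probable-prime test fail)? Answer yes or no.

n − 1 = 560 = 2^4 · 35, so s = 4 and d = 35.
x_0 = 101^35 mod 561 = 560.
x_0 = 560 ≡ −1, so 101 is not a witness.

no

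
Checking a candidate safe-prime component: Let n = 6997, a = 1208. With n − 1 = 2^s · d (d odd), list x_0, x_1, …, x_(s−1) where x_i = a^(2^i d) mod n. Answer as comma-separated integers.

n − 1 = 6996 = 2^2 · 1749, so s = 2 and d = 1749.
x_0 = 1208^1749 mod 6997 = 1.
x_1 = 1^2 mod 6997 = 1.

1, 1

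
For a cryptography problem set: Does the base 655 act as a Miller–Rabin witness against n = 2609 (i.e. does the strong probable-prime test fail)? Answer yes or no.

no

n − 1 = 2608 = 2^4 · 163, so s = 4 and d = 163.
x_0 = 655^163 mod 2609 = 1528.
x_0 is neither 1 nor 2608, so continue squaring.
x_1 = 1528^2 mod 2609 = 2338.
x_2 = 2338^2 mod 2609 = 389.
x_3 = 389^2 mod 2609 = 2608.
x_3 ≡ −1, so 655 is not a witness.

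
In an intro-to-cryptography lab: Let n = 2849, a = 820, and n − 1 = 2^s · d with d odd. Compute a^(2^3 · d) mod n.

n − 1 = 2848 = 2^5 · 89, so s = 5 and d = 89.
x_0 = 820^89 mod 2849 = 1597.
x_1 = 1597^2 mod 2849 = 554.
x_2 = 554^2 mod 2849 = 2073.
x_3 = 2073^2 mod 2849 = 1037.

1037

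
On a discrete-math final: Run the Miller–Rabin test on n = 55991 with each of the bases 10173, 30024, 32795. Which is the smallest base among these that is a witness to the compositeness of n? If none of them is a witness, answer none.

10173

n − 1 = 55990 = 2^1 · 27995, so s = 1 and d = 27995.
Base 10173: x_0 = 10173^27995 mod 55991 = 48219. x_0 ∉ {1, 55990} and s = 1, so 10173 is a Miller–Rabin witness and 55991 is composite.
Base 30024: x_0 = 30024^27995 mod 55991 = 18462. x_0 ∉ {1, 55990} and s = 1, so 30024 is a Miller–Rabin witness and 55991 is composite.
Base 32795: x_0 = 32795^27995 mod 55991 = 53472. x_0 ∉ {1, 55990} and s = 1, so 32795 is a Miller–Rabin witness and 55991 is composite.
The smallest witness among the given bases is 10173.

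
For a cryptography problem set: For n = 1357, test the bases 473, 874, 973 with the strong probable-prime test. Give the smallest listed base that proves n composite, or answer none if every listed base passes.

n − 1 = 1356 = 2^2 · 339, so s = 2 and d = 339.
Base 473: x_0 = 473^339 mod 1357 = 532. x_0 is neither 1 nor 1356, so continue squaring. x_1 = 532^2 mod 1357 = 768. Reached i = s−1 = 1 without hitting −1: 473 is a Miller–Rabin witness and 1357 is composite.
Base 874: x_0 = 874^339 mod 1357 = 1288. x_0 is neither 1 nor 1356, so continue squaring. x_1 = 1288^2 mod 1357 = 690. Reached i = s−1 = 1 without hitting −1: 874 is a Miller–Rabin witness and 1357 is composite.
Base 973: x_0 = 973^339 mod 1357 = 314. x_0 is neither 1 nor 1356, so continue squaring. x_1 = 314^2 mod 1357 = 892. Reached i = s−1 = 1 without hitting −1: 973 is a Miller–Rabin witness and 1357 is composite.
The smallest witness among the given bases is 473.

473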